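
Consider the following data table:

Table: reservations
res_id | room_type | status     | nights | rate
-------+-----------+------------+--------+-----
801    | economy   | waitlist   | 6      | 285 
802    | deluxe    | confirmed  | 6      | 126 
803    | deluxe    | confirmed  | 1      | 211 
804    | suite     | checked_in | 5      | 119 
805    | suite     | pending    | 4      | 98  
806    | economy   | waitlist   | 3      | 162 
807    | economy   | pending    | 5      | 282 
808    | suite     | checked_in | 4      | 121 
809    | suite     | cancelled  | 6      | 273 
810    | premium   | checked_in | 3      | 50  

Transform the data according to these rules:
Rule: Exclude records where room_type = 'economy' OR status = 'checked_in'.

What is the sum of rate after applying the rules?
708

Step 1: Find records where room_type = 'economy' OR status = 'checked_in'
Step 2: 6 records match, summing to 1019
Step 3: Original sum: 1727
Step 4: Remaining sum = 1727 - 1019 = 708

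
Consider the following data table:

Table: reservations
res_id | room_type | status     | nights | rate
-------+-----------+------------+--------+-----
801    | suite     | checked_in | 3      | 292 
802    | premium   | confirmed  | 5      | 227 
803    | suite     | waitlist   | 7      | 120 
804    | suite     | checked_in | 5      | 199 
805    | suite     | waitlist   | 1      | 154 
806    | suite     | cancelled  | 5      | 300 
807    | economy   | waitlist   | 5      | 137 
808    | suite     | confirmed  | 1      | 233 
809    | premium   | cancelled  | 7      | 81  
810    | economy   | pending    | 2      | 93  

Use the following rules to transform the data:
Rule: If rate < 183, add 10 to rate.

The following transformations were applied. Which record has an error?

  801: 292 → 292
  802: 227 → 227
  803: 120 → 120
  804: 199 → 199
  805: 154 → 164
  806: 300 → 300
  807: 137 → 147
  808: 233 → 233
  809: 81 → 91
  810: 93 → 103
Record 803 has an error. The correct transformed value should be 130, not 120.

Step 1: Check each record against the rule
Step 2: Record 803 has rate = 120
Step 3: Since 120 < 183, the bonus should have been applied
Step 4: Correct value = 130, but claimed value = 120
Conclusion: Record 803 has the error.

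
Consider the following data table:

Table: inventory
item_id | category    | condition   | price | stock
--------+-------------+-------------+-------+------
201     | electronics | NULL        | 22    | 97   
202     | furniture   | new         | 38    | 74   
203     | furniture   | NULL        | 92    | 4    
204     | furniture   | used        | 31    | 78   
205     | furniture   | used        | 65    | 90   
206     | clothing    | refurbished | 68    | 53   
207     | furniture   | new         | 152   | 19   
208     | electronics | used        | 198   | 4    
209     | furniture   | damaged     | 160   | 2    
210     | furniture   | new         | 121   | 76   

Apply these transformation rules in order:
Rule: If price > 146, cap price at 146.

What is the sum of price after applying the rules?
875

Step 1: 3 records have price > 146
Step 2: These records originally summed to 510
Step 3: After capping: 3 × 146 = 438
Step 4: Unaffected records sum: 437
Step 5: Final sum = 438 + 437 = 875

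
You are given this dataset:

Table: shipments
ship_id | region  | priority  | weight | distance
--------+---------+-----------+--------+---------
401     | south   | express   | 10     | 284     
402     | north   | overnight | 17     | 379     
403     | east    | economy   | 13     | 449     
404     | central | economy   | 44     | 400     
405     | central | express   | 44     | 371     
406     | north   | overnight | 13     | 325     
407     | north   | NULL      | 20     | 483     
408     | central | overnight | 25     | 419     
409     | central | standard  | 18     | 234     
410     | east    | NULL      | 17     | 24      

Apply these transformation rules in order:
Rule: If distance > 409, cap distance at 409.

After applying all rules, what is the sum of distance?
3244

Step 1: 3 records have distance > 409
Step 2: These records originally summed to 1351
Step 3: After capping: 3 × 409 = 1227
Step 4: Unaffected records sum: 2017
Step 5: Final sum = 1227 + 2017 = 3244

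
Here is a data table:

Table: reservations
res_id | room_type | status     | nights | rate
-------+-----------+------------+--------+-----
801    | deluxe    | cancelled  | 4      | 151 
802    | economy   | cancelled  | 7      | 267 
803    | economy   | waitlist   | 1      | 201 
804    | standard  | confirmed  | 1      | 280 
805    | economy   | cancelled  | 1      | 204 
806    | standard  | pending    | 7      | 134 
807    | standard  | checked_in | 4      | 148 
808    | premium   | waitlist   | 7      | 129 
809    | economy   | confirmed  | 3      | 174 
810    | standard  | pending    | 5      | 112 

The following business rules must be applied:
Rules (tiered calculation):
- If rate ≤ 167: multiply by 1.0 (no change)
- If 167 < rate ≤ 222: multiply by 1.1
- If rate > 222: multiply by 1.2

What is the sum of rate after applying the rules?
1967.3

Step 1: Tier 1 (rate ≤ 167): 5 records, sum = 674 × 1.0 = 674.0
Step 2: Tier 2 (167 < rate ≤ 222): 3 records, sum = 579 × 1.1 = 636.9
Step 3: Tier 3 (rate > 222): 2 records, sum = 547 × 1.2 = 656.4
Step 4: Final sum = 674.0 + 636.9 + 656.4 = 1967.3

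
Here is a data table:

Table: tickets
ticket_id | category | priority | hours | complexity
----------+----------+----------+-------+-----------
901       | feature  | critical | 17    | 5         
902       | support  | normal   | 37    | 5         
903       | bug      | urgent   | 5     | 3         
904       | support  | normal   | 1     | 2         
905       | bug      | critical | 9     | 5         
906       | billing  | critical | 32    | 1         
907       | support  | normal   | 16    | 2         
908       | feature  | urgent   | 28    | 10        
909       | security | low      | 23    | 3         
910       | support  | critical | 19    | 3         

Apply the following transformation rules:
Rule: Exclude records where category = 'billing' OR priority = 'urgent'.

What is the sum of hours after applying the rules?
122

Step 1: Find records where category = 'billing' OR priority = 'urgent'
Step 2: 3 records match, summing to 65
Step 3: Original sum: 187
Step 4: Remaining sum = 187 - 65 = 122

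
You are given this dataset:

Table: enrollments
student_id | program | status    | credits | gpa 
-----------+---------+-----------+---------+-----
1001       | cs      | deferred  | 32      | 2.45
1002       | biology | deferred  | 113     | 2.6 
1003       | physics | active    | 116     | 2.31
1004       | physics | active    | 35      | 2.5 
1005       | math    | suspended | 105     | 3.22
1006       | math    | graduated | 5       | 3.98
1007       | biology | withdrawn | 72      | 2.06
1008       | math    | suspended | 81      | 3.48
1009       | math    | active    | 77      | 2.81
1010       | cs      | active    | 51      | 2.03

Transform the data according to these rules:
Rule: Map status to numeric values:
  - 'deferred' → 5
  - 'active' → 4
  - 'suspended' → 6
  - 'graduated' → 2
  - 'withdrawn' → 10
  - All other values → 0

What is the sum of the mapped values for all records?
50

Step 1: Apply mapping to each record
Step 2: Count by status:
  'deferred': 2 records × 5 = 10
  'active': 4 records × 4 = 16
  'suspended': 2 records × 6 = 12
  'graduated': 1 records × 2 = 2
  'withdrawn': 1 records × 10 = 10
Step 3: Sum all mapped values = 50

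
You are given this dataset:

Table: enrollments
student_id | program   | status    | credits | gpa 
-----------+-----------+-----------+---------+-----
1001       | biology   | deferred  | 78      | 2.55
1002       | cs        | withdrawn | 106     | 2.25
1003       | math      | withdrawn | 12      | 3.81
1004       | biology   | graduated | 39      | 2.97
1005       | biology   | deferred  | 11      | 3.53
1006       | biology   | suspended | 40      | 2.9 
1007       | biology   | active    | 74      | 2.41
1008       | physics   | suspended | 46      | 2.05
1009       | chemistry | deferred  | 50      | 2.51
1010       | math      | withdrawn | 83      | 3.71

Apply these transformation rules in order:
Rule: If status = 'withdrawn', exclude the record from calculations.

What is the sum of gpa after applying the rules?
18.92

Step 1: Identify records where status = 'withdrawn'
Step 2: The excluded records sum to 9.77
Step 3: Original total gpa = 28.69
Step 4: Remaining total = 28.69 - 9.77 = 18.92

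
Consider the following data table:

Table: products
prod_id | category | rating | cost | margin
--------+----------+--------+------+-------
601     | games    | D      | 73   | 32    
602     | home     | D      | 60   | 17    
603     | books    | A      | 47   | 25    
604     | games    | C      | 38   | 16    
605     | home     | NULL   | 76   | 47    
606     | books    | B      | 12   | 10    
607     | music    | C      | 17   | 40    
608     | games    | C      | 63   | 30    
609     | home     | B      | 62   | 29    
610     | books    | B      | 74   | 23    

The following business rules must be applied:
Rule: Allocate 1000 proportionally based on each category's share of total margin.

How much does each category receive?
books: 215.61, games: 289.96, home: 345.72, music: 148.7

Step 1: Calculate total margin = 269
Step 2: Calculate each category's proportion:
  books: 58/269 = 21.56% → 215.61
  games: 78/269 = 29.00% → 289.96
  home: 93/269 = 34.57% → 345.72
  music: 40/269 = 14.87% → 148.7
Step 3: Verify: sum of allocations ≈ 1000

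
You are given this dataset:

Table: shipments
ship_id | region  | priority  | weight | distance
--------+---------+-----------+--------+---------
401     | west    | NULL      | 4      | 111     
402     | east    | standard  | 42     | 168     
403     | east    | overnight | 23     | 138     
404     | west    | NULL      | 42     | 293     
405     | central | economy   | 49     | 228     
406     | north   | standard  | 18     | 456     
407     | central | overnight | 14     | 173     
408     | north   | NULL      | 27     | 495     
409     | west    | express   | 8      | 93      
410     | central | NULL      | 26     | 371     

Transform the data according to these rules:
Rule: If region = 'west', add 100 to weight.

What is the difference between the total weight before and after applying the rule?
300

Step 1: Original sum of weight = 253
Step 2: 3 records have region = 'west'
Step 3: Each affected record changes by 100
Step 4: Total change = 3 × 100 = 300
Step 5: New sum = 253 + 300 = 553
Step 6: Difference = |553 - 253| = 300
        (Sum increased by 300)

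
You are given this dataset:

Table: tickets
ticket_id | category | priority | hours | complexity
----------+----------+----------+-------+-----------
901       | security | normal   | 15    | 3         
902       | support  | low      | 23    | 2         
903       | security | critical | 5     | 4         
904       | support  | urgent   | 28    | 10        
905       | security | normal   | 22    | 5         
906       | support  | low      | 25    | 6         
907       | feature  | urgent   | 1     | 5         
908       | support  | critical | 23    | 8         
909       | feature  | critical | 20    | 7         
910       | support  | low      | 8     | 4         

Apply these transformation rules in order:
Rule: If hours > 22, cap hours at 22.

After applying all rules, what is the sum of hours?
159

Step 1: 4 records have hours > 22
Step 2: These records originally summed to 99
Step 3: After capping: 4 × 22 = 88
Step 4: Unaffected records sum: 71
Step 5: Final sum = 88 + 71 = 159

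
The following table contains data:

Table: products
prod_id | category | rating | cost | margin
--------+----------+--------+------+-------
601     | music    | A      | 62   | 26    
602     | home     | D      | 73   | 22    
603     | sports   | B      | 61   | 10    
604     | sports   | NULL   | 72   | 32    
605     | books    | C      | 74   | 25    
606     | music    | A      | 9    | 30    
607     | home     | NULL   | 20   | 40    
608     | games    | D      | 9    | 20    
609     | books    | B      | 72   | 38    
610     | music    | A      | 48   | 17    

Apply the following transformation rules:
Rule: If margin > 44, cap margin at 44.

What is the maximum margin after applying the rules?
40

Step 1: Original maximum margin = 40
Step 2: Check cap of 44 against maximum
Step 3: No records exceed the cap (max 40 <= cap 44), so no capping applies
Step 4: Maximum after transformation = 40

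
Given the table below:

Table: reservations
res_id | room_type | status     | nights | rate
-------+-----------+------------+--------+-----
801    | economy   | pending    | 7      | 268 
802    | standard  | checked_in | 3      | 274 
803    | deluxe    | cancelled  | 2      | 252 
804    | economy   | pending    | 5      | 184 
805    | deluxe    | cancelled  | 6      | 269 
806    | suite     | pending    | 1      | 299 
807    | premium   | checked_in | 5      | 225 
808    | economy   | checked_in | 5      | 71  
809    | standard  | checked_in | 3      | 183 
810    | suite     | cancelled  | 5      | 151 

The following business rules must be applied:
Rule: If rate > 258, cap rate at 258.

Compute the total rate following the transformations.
2098

Step 1: 4 records have rate > 258
Step 2: These records originally summed to 1110
Step 3: After capping: 4 × 258 = 1032
Step 4: Unaffected records sum: 1066
Step 5: Final sum = 1032 + 1066 = 2098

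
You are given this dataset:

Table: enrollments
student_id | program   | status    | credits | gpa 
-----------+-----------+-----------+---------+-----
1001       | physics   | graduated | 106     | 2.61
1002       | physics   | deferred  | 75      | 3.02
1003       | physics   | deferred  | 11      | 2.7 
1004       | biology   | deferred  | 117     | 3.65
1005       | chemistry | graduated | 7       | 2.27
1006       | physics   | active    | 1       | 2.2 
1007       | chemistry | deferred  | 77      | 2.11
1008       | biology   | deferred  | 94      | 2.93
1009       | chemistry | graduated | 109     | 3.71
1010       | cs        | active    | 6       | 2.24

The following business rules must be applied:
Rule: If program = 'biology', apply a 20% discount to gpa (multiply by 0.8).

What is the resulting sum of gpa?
26.12

Step 1: Records with program = 'biology' have total gpa = 6.58
Step 2: Apply multiplier: 6.58 × 0.8 = 5.26
Step 3: Other records total: 20.86
Step 4: Final sum = 5.26 + 20.86 = 26.12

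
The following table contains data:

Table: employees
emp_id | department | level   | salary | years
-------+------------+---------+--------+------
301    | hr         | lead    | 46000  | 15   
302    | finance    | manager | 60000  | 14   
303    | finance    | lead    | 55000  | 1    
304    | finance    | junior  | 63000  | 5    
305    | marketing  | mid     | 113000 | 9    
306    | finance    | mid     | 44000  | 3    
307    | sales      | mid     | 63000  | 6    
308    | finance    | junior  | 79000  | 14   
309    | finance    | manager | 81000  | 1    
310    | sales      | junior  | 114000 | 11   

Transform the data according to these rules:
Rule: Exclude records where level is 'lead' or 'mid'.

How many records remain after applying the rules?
5

Step 1: Count records to exclude
  - 2 (lead) + 3 (mid) = 5 records
Step 2: Total records: 10
Step 3: Remaining = 10 - 5 = 5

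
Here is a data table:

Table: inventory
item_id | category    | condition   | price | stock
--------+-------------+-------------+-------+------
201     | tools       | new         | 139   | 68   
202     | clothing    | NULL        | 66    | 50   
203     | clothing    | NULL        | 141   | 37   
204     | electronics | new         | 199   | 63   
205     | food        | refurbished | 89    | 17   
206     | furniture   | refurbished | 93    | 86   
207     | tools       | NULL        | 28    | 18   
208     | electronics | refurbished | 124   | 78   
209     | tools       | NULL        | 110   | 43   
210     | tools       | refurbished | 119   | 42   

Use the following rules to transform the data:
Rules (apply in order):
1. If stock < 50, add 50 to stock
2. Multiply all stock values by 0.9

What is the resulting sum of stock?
676.8

Step 1: Apply Rule 1 - Add 50 to records with stock < 50
  - 5 records affected: 157 + (5 × 50) = 407
  - Unaffected records: 345
  - Sum after Rule 1: 752
Step 2: Apply Rule 2 - Multiply all by 0.9
  - 752 × 0.9 = 676.8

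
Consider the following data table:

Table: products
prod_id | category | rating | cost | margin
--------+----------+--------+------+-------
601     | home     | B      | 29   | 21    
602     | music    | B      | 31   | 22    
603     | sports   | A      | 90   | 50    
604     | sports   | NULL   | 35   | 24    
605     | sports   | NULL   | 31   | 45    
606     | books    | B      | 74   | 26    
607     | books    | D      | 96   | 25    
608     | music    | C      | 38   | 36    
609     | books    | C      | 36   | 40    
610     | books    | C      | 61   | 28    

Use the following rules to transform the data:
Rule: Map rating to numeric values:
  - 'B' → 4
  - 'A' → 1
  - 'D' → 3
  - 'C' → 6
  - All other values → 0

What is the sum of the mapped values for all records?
34

Step 1: Apply mapping to each record
Step 2: Count by status:
  'B': 3 records × 4 = 12
  'A': 1 records × 1 = 1
  'D': 1 records × 3 = 3
  'C': 3 records × 6 = 18
Step 3: Sum all mapped values = 34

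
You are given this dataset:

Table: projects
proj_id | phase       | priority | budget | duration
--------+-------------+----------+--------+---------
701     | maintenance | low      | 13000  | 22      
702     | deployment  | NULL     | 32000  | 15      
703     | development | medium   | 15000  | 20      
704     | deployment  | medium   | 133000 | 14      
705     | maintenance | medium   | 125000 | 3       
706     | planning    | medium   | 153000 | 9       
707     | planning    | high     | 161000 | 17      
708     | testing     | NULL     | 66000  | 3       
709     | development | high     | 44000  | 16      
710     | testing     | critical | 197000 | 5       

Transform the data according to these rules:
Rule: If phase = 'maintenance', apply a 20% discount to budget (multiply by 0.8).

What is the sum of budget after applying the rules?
911400.0

Step 1: Records with phase = 'maintenance' have total budget = 138000
Step 2: Apply multiplier: 138000 × 0.8 = 110400.0
Step 3: Other records total: 801000
Step 4: Final sum = 110400.0 + 801000 = 911400.0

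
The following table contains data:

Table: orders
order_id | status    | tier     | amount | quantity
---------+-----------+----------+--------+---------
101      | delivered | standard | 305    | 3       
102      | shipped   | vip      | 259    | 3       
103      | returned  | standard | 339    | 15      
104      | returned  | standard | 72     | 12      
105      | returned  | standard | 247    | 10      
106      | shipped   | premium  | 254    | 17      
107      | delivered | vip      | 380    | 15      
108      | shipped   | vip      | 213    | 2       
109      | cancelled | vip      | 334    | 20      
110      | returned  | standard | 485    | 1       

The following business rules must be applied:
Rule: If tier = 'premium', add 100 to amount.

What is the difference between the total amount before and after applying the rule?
100

Step 1: Original sum of amount = 2888
Step 2: 1 records have tier = 'premium'
Step 3: Each affected record changes by 100
Step 4: Total change = 1 × 100 = 100
Step 5: New sum = 2888 + 100 = 2988
Step 6: Difference = |2988 - 2888| = 100
        (Sum increased by 100)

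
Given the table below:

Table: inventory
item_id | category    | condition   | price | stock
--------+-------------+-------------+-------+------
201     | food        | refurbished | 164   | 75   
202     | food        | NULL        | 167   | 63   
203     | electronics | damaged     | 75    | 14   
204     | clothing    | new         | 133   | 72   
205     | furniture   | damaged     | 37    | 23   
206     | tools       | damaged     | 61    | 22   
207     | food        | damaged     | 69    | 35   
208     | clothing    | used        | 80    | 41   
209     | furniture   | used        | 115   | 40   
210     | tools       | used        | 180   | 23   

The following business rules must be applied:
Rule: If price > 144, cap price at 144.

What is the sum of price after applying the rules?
1002

Step 1: 3 records have price > 144
Step 2: These records originally summed to 511
Step 3: After capping: 3 × 144 = 432
Step 4: Unaffected records sum: 570
Step 5: Final sum = 432 + 570 = 1002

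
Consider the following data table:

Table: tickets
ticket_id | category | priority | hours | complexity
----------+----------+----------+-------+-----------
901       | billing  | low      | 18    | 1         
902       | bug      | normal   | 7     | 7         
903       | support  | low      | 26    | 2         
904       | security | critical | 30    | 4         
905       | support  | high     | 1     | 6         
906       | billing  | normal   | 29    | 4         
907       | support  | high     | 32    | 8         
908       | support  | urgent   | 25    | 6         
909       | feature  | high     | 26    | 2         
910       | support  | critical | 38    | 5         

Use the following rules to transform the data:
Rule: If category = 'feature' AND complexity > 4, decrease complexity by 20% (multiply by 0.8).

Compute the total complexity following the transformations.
45

Step 1: Find records where category = 'feature' AND complexity > 4
Step 2: 0 records match, summing to 0
Step 3: After multiplier: 0 × 0.8 = 0.0
Step 4: Unaffected records sum: 45
Step 5: Final sum = 0.0 + 45 = 45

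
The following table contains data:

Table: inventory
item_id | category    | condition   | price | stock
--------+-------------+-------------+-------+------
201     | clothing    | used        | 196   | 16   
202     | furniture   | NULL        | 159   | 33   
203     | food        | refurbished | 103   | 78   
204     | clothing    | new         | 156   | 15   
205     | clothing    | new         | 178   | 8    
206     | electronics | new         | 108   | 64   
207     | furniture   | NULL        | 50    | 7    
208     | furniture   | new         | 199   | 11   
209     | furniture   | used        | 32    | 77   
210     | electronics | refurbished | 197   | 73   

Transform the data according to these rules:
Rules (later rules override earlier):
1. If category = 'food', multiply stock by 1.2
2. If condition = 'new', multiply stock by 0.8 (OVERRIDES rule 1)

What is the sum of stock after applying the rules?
378.0

Step 1: Rule 2 takes priority for records with condition = 'new'
  - 4 records: 98 × 0.8 = 78.4
Step 2: Rule 1 applies to remaining records with category = 'food'
  - 1 records: 78 × 1.2 = 93.6
Step 3: Other records unchanged: 206
Step 4: Final sum = 78.4 + 93.6 + 206 = 378.0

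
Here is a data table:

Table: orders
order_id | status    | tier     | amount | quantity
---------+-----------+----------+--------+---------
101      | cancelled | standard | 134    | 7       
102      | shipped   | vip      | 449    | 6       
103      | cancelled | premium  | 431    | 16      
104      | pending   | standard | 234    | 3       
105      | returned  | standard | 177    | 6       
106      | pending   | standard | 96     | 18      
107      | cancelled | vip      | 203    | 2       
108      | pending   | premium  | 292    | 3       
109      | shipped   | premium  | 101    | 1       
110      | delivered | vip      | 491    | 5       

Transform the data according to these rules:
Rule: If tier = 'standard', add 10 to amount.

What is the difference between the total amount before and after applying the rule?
40

Step 1: Original sum of amount = 2608
Step 2: 4 records have tier = 'standard'
Step 3: Each affected record changes by 10
Step 4: Total change = 4 × 10 = 40
Step 5: New sum = 2608 + 40 = 2648
Step 6: Difference = |2648 - 2608| = 40
        (Sum increased by 40)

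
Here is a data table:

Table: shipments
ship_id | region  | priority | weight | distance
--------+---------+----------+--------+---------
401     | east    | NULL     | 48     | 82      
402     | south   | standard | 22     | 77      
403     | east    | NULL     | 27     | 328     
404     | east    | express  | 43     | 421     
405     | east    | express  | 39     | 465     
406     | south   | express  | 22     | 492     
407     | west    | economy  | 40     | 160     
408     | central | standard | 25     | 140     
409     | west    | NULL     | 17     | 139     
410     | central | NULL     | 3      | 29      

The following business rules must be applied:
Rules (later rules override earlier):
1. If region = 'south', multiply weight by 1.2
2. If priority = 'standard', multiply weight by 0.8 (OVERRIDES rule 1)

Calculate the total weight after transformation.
281.0

Step 1: Rule 2 takes priority for records with priority = 'standard'
  - 2 records: 47 × 0.8 = 37.6
Step 2: Rule 1 applies to remaining records with region = 'south'
  - 1 records: 22 × 1.2 = 26.4
Step 3: Other records unchanged: 217
Step 4: Final sum = 37.6 + 26.4 + 217 = 281.0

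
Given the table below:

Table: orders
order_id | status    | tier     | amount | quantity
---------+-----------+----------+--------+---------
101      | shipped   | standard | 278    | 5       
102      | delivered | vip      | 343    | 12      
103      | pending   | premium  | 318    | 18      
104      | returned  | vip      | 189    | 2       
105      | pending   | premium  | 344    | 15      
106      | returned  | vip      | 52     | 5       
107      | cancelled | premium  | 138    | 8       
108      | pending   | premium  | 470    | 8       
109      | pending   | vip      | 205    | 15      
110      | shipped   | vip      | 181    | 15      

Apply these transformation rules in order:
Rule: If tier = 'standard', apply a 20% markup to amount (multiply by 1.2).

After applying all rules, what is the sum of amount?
2573.6

Step 1: Records with tier = 'standard' have total amount = 278
Step 2: Apply multiplier: 278 × 1.2 = 333.6
Step 3: Other records total: 2240
Step 4: Final sum = 333.6 + 2240 = 2573.6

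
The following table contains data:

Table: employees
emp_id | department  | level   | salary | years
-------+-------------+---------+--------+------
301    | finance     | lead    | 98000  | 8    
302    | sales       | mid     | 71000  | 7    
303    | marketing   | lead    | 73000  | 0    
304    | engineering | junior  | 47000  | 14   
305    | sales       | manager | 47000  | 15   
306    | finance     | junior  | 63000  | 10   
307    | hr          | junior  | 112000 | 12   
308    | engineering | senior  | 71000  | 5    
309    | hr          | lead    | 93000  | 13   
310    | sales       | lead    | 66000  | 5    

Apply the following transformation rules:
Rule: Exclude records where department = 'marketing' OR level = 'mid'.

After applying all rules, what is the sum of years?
82

Step 1: Find records where department = 'marketing' OR level = 'mid'
Step 2: 2 records match, summing to 7
Step 3: Original sum: 89
Step 4: Remaining sum = 89 - 7 = 82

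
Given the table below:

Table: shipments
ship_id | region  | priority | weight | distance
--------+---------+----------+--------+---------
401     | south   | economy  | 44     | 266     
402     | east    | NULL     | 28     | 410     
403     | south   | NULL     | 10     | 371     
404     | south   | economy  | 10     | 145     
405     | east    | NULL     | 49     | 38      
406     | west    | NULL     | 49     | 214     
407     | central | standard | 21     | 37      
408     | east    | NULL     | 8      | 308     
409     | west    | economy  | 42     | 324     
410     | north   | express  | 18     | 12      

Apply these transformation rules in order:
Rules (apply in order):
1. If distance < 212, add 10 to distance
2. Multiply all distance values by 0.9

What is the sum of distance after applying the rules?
1948.5

Step 1: Apply Rule 1 - Add 10 to records with distance < 212
  - 4 records affected: 232 + (4 × 10) = 272
  - Unaffected records: 1893
  - Sum after Rule 1: 2165
Step 2: Apply Rule 2 - Multiply all by 0.9
  - 2165 × 0.9 = 1948.5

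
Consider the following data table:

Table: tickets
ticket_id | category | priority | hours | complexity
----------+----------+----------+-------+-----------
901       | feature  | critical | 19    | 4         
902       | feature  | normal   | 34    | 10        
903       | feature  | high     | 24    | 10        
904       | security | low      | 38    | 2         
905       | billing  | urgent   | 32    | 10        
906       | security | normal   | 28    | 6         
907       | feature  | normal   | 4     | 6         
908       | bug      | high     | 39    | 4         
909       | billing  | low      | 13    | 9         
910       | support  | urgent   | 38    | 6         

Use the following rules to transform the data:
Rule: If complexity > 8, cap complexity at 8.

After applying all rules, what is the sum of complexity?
60

Step 1: 4 records have complexity > 8
Step 2: These records originally summed to 39
Step 3: After capping: 4 × 8 = 32
Step 4: Unaffected records sum: 28
Step 5: Final sum = 32 + 28 = 60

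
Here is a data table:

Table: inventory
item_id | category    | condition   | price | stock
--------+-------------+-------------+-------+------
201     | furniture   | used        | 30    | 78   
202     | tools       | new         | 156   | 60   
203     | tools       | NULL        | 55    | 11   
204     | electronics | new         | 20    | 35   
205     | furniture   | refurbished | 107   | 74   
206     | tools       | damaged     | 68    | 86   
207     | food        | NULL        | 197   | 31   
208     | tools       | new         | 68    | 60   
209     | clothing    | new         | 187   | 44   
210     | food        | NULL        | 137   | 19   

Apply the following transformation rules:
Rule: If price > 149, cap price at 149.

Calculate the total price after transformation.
932

Step 1: 3 records have price > 149
Step 2: These records originally summed to 540
Step 3: After capping: 3 × 149 = 447
Step 4: Unaffected records sum: 485
Step 5: Final sum = 447 + 485 = 932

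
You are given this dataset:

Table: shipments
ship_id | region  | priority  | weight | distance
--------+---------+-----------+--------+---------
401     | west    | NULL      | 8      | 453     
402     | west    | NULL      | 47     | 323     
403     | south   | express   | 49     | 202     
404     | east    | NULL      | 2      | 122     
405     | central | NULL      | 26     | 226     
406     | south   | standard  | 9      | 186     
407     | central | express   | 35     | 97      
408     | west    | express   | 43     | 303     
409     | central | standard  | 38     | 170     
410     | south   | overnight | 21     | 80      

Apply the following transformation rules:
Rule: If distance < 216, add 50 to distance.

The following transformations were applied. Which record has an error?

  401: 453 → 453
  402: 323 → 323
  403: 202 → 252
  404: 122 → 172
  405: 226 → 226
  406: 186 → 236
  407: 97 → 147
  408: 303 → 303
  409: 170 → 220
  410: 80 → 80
Record 410 has an error. The correct transformed value should be 130, not 80.

Step 1: Check each record against the rule
Step 2: Record 410 has distance = 80
Step 3: Since 80 < 216, the bonus should have been applied
Step 4: Correct value = 130, but claimed value = 80
Conclusion: Record 410 has the error.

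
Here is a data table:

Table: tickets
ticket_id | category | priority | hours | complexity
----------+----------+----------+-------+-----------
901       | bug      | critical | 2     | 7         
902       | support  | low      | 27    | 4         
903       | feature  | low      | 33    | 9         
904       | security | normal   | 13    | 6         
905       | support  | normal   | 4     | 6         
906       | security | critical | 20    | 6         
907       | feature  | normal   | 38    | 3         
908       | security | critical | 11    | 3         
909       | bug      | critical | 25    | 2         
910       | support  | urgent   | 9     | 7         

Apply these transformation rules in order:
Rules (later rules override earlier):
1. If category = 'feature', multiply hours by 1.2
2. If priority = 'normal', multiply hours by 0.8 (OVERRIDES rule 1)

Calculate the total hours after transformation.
177.6

Step 1: Rule 2 takes priority for records with priority = 'normal'
  - 3 records: 55 × 0.8 = 44.0
Step 2: Rule 1 applies to remaining records with category = 'feature'
  - 1 records: 33 × 1.2 = 39.6
Step 3: Other records unchanged: 94
Step 4: Final sum = 44.0 + 39.6 + 94 = 177.6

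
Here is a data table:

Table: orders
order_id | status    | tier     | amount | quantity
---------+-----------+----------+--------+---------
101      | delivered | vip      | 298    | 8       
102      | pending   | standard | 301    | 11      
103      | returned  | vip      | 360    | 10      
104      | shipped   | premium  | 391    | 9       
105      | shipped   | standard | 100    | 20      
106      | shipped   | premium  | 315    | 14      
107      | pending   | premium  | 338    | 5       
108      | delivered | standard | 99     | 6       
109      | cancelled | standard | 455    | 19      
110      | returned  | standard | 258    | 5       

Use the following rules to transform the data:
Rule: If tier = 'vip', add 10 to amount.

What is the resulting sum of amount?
2935

Step 1: Count records where tier = 'vip': 2
Step 2: Total bonus added: 2 × 10 = 20
Step 3: Original sum of amount: 2915
Step 4: Final sum = 2915 + 20 = 2935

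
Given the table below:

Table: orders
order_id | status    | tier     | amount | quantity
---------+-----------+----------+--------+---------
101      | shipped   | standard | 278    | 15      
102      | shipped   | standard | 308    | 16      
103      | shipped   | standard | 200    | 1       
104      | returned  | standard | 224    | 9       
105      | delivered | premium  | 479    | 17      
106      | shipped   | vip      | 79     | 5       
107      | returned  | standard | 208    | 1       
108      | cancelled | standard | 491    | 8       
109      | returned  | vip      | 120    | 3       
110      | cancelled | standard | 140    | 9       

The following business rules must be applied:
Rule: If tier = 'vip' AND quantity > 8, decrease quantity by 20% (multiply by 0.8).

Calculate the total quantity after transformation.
84

Step 1: Find records where tier = 'vip' AND quantity > 8
Step 2: 0 records match, summing to 0
Step 3: After multiplier: 0 × 0.8 = 0.0
Step 4: Unaffected records sum: 84
Step 5: Final sum = 0.0 + 84 = 84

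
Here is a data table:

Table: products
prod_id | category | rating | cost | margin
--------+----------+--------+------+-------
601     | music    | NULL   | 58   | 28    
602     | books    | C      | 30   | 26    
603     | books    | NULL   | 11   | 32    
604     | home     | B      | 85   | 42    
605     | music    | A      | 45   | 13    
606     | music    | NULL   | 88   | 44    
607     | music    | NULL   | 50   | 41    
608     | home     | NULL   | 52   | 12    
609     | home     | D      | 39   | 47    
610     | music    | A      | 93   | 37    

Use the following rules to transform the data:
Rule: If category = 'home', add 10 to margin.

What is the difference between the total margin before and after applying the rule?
30

Step 1: Original sum of margin = 322
Step 2: 3 records have category = 'home'
Step 3: Each affected record changes by 10
Step 4: Total change = 3 × 10 = 30
Step 5: New sum = 322 + 30 = 352
Step 6: Difference = |352 - 322| = 30
        (Sum increased by 30)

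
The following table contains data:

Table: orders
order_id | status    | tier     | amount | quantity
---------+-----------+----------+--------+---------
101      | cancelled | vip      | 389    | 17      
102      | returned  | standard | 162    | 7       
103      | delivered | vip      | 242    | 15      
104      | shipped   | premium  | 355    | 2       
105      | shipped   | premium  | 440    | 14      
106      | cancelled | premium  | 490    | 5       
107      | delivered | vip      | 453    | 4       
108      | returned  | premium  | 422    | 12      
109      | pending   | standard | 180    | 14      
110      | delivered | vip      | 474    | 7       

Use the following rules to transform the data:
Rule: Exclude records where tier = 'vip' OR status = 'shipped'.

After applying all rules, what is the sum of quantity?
38

Step 1: Find records where tier = 'vip' OR status = 'shipped'
Step 2: 6 records match, summing to 59
Step 3: Original sum: 97
Step 4: Remaining sum = 97 - 59 = 38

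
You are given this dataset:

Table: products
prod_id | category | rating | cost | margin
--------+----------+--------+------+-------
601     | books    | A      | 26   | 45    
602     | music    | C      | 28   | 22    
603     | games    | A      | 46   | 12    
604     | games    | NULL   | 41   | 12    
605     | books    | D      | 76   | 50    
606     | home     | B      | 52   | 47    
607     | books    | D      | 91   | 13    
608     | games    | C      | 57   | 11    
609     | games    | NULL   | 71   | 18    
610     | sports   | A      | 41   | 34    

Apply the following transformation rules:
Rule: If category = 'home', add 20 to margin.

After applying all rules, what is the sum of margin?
284

Step 1: Count records where category = 'home': 1
Step 2: Total bonus added: 1 × 20 = 20
Step 3: Original sum of margin: 264
Step 4: Final sum = 264 + 20 = 284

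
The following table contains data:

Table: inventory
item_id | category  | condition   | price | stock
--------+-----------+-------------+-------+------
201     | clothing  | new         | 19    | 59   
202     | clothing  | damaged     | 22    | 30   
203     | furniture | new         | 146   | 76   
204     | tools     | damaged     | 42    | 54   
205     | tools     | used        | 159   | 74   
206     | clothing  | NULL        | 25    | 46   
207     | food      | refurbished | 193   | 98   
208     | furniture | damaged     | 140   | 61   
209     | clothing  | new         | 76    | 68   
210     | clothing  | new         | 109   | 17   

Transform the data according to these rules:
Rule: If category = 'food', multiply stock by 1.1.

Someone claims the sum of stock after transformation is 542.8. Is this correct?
No, the correct result is 592.8.

Step 1: Calculate the correct sum after transformation
Step 2: Apply multiplier 1.1 to records where category = 'food'
Step 3: Correct result = 592.8
Step 4: Claimed result = 542.8
Step 5: 592.8 ≠ 542.8
Conclusion: The claimed result is incorrect. The correct answer is 592.8.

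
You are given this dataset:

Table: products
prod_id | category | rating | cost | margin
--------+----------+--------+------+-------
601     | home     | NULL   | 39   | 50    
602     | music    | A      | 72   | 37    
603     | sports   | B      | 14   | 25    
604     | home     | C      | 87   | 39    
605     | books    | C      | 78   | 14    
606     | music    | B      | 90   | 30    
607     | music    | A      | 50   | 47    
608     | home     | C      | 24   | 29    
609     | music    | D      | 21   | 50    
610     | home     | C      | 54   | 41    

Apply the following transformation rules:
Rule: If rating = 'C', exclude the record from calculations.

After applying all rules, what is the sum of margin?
239

Step 1: Identify records where rating = 'C'
Step 2: The excluded records sum to 123
Step 3: Original total margin = 362
Step 4: Remaining total = 362 - 123 = 239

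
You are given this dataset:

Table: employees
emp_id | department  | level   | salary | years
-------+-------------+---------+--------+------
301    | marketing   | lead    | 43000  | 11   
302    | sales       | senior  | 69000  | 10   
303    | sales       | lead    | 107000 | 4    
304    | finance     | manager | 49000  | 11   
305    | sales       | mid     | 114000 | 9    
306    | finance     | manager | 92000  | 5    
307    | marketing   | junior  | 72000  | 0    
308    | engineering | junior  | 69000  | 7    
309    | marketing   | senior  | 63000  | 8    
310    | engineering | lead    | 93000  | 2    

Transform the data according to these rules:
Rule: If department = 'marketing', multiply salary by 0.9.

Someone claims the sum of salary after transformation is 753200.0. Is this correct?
Yes, the result is correct.

Step 1: Calculate the correct sum after transformation
Step 2: Apply multiplier 0.9 to records where department = 'marketing'
Step 3: Correct result = 753200.0
Step 4: Claimed result = 753200.0
Step 5: 753200.0 = 753200.0 ✓
Conclusion: The claimed result is correct.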